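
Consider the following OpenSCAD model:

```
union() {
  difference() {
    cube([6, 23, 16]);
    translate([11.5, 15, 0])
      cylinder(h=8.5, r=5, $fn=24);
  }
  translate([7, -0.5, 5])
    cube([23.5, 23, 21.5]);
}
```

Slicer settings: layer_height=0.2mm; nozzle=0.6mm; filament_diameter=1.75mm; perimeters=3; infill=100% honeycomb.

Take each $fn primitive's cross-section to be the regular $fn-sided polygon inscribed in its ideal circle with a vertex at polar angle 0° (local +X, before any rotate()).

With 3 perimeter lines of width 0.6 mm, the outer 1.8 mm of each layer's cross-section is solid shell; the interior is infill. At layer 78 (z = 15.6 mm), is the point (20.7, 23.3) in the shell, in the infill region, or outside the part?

outside

At z = 15.6 mm: the 6×23 cube contributes its full rectangle; the cylinder at (11.5, 15) is not intersected at this z (z outside [0, 8.5]); After the difference (first − rest): none of the subtracted shapes is present at this height, so the 6×23 cube is unchanged — 1 connected region; the 23.5×23 cube at (7, -0.5) contributes its full rectangle; Taking the union: the 2 present regions are separate (no shared area or edge), so areas and boundary lengths simply add and each stays a separate island — 2 connected regions. Overall, the cross-section has 2 separate islands. The nearest boundary edge runs (7.00, 22.50)→(30.50, 22.50); distance from the point to it = 0.80 mm. The point is not inside any of the regions above, so it lies outside the cross-section (0.80 mm from the nearest boundary).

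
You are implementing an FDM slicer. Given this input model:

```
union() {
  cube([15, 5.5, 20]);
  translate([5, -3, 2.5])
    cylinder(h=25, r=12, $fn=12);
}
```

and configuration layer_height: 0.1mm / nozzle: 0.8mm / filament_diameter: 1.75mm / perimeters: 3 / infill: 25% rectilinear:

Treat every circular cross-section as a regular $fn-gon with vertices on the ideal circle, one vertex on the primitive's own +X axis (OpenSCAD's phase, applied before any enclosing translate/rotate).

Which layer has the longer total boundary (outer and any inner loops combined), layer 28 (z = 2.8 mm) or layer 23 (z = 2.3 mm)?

layer 28 (z = 2.8 mm)

Layer 28 (z = 2.8): the cube is present — its section is the full 15×5.5 rectangle (perimeter 41.00 mm); the r=12 cylinder at (5, -3) gives a regular 12-gon of circumradius 12 (constant along its height) (perimeter = 2·12·12.000·sin(180°/12) = 74.54 mm); Merging all regions: the regions partially overlap (shared area 80.28 mm²), so the edge portions inside another operand are dropped and the merged outline is re-measured after clipping — boundary = 75.77 mm. So its perimeter = 75.77 mm. Layer 23 (z = 2.3): the cube is present — its section is the full 15×5.5 rectangle (perimeter 41.00 mm); the cylinder at (5, -3) is not intersected at this z (z outside [2.5, 27.5]); Merging all regions: only the 15×5.5 cube is present, so the union is just that shape — boundary = 41.00 mm. So its perimeter = 41.00 mm. Layer 28 is larger (75.77 vs 41.00 mm).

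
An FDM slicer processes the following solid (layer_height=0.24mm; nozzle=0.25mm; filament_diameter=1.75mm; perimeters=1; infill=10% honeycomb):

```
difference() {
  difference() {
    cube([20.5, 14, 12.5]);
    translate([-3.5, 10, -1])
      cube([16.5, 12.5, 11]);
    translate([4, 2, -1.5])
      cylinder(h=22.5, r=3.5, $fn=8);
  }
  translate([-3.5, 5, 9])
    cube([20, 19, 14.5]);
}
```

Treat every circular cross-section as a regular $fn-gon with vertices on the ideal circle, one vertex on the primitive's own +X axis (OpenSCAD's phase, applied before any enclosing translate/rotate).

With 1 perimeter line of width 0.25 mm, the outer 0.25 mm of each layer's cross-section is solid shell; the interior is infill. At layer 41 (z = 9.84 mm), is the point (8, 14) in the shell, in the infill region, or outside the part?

outside

At z = 9.84 mm: the cube (footprint 20.5×14) is included at this height; the cube at (-3.5, 10) is present — its section is the full 16.5×12.5 rectangle; the r=3.5 cylinder at (4, 2) gives a regular 8-gon of circumradius 3.5 (constant along its height); Taking the first minus the rest: starting from the 20.5×14 cube, the 16.5×12.5 cube at (-3.5, 10) partially overlaps it — only the 52.00 mm² overlap (of its 206.25 mm²) is removed, clipping the outline; the r=3.5 cylinder at (4, 2) partially overlaps it — only the 29.67 mm² overlap (of its 34.65 mm²) is removed, clipping the outline — 1 connected region; the cube at (-3.5, 5) is present — its section is the full 20×19 rectangle; Taking the first minus the rest: starting from that combined region, the 20×19 cube at (-3.5, 5) partially overlaps it — only the 95.90 mm² overlap (of its 380.00 mm²) is removed, clipping the outline — 2 connected regions. Overall, the cross-section has 2 separate islands. The nearest boundary edge runs (16.50, 5.00)→(16.50, 14.00); distance from the point to it = 8.50 mm. The point is not inside any of the regions above, so it lies outside the cross-section (8.50 mm from the nearest boundary).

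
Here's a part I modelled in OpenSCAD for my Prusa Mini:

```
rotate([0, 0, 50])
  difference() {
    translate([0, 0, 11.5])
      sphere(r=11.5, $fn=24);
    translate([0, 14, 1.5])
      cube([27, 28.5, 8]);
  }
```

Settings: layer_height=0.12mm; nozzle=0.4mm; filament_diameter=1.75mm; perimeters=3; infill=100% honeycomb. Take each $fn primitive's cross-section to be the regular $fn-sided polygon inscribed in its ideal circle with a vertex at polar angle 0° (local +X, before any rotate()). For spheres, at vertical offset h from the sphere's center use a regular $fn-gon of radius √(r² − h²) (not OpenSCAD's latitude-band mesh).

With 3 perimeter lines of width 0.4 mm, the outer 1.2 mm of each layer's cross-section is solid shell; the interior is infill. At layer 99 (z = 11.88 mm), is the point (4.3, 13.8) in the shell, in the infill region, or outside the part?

At z = 11.88 mm: the sphere: section is a regular 24-gon, circumradius = √(r²−h²) = √(11.5²−0.38²) = 11.494; the cube at (0, 14) does not reach this height (z outside [1.5, 9.5]); Subtracting the remaining from the first: none of the subtracted shapes is present at this height, so the r=11.5 sphere is unchanged — 1 connected region; (whole slice rotated 50° about Z — lengths, areas and connectivity unchanged). Overall, the cross-section is a single solid region. Undo the 50° rotation: the query point maps to (13.335, 5.576) in the un-rotated model frame. The nearest boundary edge runs (11.10, 2.97)→(9.95, 5.75); distance from the point to it = 3.06 mm. The point is not inside any of the regions above, so it lies outside the cross-section (3.06 mm from the nearest boundary).

outside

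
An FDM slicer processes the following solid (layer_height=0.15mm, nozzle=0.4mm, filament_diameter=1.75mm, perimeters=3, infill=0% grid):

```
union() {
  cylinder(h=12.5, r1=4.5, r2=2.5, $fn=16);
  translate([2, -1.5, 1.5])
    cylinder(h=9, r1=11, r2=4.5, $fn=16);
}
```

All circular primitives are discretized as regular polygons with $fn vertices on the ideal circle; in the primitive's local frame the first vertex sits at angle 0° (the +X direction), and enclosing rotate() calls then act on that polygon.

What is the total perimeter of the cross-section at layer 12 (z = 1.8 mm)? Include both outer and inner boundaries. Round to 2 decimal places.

At z = 1.8 mm: the cone: at t=0.144 of its height the radius interpolates to r₁+(r₂−r₁)t = 4.212, giving a regular 16-gon of that circumradius (perimeter = 2·16·4.212·sin(180°/16) = 26.30 mm); the cone at (2, -1.5) contributes a regular 16-gon of circumradius 10.783 (interpolated between r1=11 and r2=4.5 at t=0.033) (perimeter = 2·16·10.783·sin(180°/16) = 67.32 mm); Combining (union): the cone lies entirely inside the cone at (2, -1.5), so the union is just the cone at (2, -1.5) — boundary = 67.32 mm. Overall, the cross-section is a single solid region. Total boundary length (outer) = 67.32 mm.

67.32 mm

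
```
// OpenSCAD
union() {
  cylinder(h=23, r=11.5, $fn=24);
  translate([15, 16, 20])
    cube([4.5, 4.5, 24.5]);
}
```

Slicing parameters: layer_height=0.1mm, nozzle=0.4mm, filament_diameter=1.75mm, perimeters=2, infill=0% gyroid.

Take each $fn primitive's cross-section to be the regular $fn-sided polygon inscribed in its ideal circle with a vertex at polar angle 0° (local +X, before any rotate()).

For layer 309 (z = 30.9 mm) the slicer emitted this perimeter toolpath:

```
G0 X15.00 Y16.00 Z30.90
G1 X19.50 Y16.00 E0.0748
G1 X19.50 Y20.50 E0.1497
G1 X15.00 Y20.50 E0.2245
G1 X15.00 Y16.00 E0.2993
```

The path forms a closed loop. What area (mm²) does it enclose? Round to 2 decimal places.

Apply the shoelace formula to the sequence of (X, Y) vertices; enclosed area = 20.25 mm².

20.25 mm²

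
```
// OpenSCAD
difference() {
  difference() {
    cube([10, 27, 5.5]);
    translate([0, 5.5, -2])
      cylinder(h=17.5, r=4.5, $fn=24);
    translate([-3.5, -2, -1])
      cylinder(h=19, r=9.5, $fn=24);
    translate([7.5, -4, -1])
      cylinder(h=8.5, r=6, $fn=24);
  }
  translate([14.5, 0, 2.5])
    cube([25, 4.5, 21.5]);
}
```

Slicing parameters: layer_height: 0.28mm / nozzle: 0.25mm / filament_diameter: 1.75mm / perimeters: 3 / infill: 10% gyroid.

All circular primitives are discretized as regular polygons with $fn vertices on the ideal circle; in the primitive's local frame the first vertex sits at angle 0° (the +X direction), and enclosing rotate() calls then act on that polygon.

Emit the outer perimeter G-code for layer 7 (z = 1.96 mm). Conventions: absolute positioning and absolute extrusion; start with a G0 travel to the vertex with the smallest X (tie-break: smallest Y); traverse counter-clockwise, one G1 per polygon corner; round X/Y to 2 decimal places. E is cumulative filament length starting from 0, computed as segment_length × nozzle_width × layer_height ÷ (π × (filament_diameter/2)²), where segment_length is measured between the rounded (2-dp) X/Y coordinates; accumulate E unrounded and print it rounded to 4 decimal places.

At z = 1.96 mm: the cube (footprint 10×27) is included at this height; the r=4.5 cylinder at (0, 5.5) contributes a regular 24-gon of circumradius 4.5; the cylinder at (-3.5, -2): section is a regular 24-gon, circumradius r=9.5; the r=6 cylinder at (7.5, -4) gives a regular 24-gon of circumradius 6 (constant along its height); Subtracting the remaining from the first: starting from the 10×27 cube, the r=4.5 cylinder at (0, 5.5) partially overlaps it — only the 31.45 mm² overlap (of its 62.89 mm²) is removed, clipping the outline; the r=9.5 cylinder at (-3.5, -2) partially overlaps it — only the 10.79 mm² overlap (of its 280.30 mm²) is removed, clipping the outline; the r=6 cylinder at (7.5, -4) partially overlaps it — only the 8.13 mm² overlap (of its 111.81 mm²) is removed, clipping the outline — 1 connected region; the cube at (14.5, 0) is not intersected at this z (z outside [2.5, 24]); Subtracting the remaining from the first: none of the subtracted shapes is present at this height, so that combined region is unchanged — 1 connected region. The outline is a single polygon with 17 vertices. Extrusion per mm of travel: 0.25 × 0.28 / (π × 0.875²) = 0.029103. Accumulating E over each segment gives final E = 2.0075.

G0 X0.00 Y10.00 Z1.96
G1 X1.16 Y9.85 E0.0340
G1 X2.25 Y9.40 E0.0684
G1 X3.18 Y8.68 E0.1026
G1 X3.90 Y7.75 E0.1368
G1 X4.35 Y6.66 E0.1711
G1 X4.50 Y5.50 E0.2052
G1 X4.35 Y4.34 E0.2392
G1 X4.05 Y3.63 E0.2616
G1 X4.73 Y2.75 E0.2940
G1 X5.24 Y1.50 E0.3333
G1 X5.95 Y1.80 E0.3557
G1 X7.50 Y2.00 E0.4012
G1 X9.05 Y1.80 E0.4467
G1 X10.00 Y1.40 E0.4767
G1 X10.00 Y27.00 E1.2217
G1 X0.00 Y27.00 E1.5128
G1 X0.00 Y10.00 E2.0075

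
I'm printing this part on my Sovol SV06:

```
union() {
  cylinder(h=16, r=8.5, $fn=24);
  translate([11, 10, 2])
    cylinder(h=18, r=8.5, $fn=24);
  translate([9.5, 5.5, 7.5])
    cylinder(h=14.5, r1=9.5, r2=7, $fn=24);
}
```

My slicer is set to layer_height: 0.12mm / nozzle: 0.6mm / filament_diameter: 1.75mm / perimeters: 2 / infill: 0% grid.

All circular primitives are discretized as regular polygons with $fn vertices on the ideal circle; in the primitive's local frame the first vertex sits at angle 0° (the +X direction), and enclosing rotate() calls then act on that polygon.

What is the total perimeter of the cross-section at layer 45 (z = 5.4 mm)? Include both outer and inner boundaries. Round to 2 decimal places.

At z = 5.4 mm: the cylinder: section is a regular 24-gon, circumradius r=8.5 (perimeter = 2·24·8.500·sin(180°/24) = 53.25 mm); the r=8.5 cylinder at (11, 10) contributes a regular 24-gon of circumradius 8.5 (perimeter = 2·24·8.500·sin(180°/24) = 53.25 mm); the cone at (9.5, 5.5) is absent (z outside [7.5, 22]); Merging all regions: the regions partially overlap (shared area 11.06 mm²), so the edge portions inside another operand are dropped and the merged outline is re-measured after clipping — boundary = 89.63 mm. Overall, the cross-section is a single solid region. Total boundary length (outer) = 89.63 mm.

89.63 mm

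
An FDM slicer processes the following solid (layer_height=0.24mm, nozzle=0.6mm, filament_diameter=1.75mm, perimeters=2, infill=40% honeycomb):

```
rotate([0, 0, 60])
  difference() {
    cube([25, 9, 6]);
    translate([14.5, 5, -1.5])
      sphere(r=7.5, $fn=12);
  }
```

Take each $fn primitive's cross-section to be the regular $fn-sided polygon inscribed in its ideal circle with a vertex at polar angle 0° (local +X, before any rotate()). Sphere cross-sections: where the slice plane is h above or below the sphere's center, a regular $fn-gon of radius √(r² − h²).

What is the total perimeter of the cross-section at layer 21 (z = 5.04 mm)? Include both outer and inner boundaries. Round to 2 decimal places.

90.80 mm

At z = 5.04 mm: the cube is present — its section is the full 25×9 rectangle (perimeter 68.00 mm); the r=7.5 sphere at (14.5, 5) contributes a regular 12-gon of circumradius √(7.5²−6.54²) = 3.671 (perimeter = 2·12·3.671·sin(180°/12) = 22.80 mm); After the difference (first − rest): starting from the 25×9 cube, the r=7.5 sphere at (14.5, 5) lies wholly inside it (removes its full 40.44 mm² and its 22.80 mm outline becomes a hole wall) — boundary (outer + 1 inner loop) = 90.80 mm; (whole slice rotated 60° about Z — lengths, areas and connectivity unchanged). Overall, the cross-section is one region with 1 hole. Total boundary length (outer + inner) = 90.80 mm.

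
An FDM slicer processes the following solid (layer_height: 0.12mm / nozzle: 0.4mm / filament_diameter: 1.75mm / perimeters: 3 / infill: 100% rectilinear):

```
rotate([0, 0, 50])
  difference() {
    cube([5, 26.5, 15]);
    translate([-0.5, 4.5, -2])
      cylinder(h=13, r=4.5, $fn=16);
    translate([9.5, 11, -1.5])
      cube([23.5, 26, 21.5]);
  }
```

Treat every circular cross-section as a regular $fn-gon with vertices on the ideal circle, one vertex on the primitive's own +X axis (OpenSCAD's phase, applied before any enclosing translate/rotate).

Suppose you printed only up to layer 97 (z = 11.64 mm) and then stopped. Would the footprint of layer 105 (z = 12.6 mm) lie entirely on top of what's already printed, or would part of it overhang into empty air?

Compare the two slices. At z = 11.64: the cube (footprint 5×26.5) is included at this height (area 132.50 mm²); the cylinder at (-0.5, 4.5) is not intersected at this z (z outside [-2, 11]); the cube at (9.5, 11) (footprint 23.5×26) is included at this height (area 611.00 mm²); After the difference (first − rest): starting from the 5×26.5 cube (132.50 mm²), the 23.5×26 cube at (9.5, 11) misses the remaining region (no effect) — area = 132.50 mm²; (rotated 50° about Z; rotation is an isometry so areas/perimeters/island counts are preserved). At z = 12.6: the 5×26.5 cube contributes its full rectangle (area 132.50 mm²); the cylinder at (-0.5, 4.5) does not reach this height (z outside [-2, 11]); the 23.5×26 cube at (9.5, 11) contributes its full rectangle (area 611.00 mm²); Subtracting the remaining from the first: starting from the 5×26.5 cube (132.50 mm²), the 23.5×26 cube at (9.5, 11) misses the remaining region (no effect) — area = 132.50 mm²; (whole slice rotated 50° about Z — lengths, areas and connectivity unchanged). Checking containment: the cross-section at z = 12.6 is a subset of the cross-section at z = 11.64.

entirely on top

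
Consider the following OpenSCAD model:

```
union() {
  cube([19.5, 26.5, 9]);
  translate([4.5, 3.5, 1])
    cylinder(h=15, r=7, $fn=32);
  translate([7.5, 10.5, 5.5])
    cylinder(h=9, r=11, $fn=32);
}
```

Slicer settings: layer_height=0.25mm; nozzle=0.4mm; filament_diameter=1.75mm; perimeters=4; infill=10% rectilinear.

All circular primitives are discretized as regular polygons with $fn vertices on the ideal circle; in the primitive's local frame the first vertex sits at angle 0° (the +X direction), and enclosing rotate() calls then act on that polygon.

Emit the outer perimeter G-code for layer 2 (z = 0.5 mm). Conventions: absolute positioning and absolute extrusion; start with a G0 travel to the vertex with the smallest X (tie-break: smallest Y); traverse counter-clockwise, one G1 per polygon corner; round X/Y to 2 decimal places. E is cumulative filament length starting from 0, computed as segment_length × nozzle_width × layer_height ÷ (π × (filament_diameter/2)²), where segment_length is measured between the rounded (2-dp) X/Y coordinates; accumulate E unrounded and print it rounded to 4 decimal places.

G0 X0.00 Y0.00 Z0.50
G1 X19.50 Y0.00 E0.8107
G1 X19.50 Y26.50 E1.9125
G1 X0.00 Y26.50 E2.7232
G1 X0.00 Y0.00 E3.8249

At z = 0.5 mm: the cube (footprint 19.5×26.5) is included at this height; the cylinder at (4.5, 3.5) is not intersected at this z (z outside [1, 16]); the cylinder at (7.5, 10.5) does not reach this height (z outside [5.5, 14.5]); Combining (union): only the 19.5×26.5 cube is present, so the union is just that shape — 1 connected region. The outline is a single polygon with 4 vertices. Extrusion per mm of travel: 0.4 × 0.25 / (π × 0.875²) = 0.041575. Accumulating E over each segment gives final E = 3.8249.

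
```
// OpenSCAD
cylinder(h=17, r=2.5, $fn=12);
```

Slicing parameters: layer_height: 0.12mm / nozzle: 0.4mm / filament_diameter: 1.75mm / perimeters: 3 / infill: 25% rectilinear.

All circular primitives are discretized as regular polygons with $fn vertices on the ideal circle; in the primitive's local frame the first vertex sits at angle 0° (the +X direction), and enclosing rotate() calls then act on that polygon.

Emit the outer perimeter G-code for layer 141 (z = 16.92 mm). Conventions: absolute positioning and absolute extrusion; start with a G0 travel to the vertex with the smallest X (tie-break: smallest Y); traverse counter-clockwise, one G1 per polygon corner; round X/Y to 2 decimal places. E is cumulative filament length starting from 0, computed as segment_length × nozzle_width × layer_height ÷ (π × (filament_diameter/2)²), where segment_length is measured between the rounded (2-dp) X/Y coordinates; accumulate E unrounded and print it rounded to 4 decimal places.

G0 X-2.50 Y0.00 Z16.92
G1 X-2.17 Y-1.25 E0.0258
G1 X-1.25 Y-2.17 E0.0518
G1 X0.00 Y-2.50 E0.0776
G1 X1.25 Y-2.17 E0.1034
G1 X2.17 Y-1.25 E0.1293
G1 X2.50 Y0.00 E0.1551
G1 X2.17 Y1.25 E0.1809
G1 X1.25 Y2.17 E0.2069
G1 X0.00 Y2.50 E0.2327
G1 X-1.25 Y2.17 E0.2585
G1 X-2.17 Y1.25 E0.2845
G1 X-2.50 Y0.00 E0.3103

At z = 16.92 mm: the r=2.5 cylinder gives a regular 12-gon of circumradius 2.5 (constant along its height). The outline is a single polygon with 12 vertices. Extrusion per mm of travel: 0.4 × 0.12 / (π × 0.875²) = 0.019956. Accumulating E over each segment gives final E = 0.3103.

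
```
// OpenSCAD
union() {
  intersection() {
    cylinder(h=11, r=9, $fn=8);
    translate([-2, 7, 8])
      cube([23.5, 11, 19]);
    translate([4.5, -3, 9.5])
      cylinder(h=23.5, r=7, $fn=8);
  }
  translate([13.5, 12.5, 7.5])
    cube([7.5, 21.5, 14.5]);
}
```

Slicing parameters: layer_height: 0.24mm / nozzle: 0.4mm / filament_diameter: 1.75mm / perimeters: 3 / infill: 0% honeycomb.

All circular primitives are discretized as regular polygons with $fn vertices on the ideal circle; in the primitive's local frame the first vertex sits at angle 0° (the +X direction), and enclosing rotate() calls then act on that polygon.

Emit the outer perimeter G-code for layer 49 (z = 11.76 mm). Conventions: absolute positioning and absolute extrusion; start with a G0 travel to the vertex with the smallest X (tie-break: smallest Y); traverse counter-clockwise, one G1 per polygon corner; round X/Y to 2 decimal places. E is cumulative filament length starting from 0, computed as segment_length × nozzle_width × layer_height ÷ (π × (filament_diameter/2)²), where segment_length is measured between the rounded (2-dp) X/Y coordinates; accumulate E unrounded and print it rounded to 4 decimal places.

At z = 11.76 mm: the cylinder is absent (z outside [0, 11]); the cube at (-2, 7) (footprint 23.5×11) is included at this height; the r=7 cylinder at (4.5, -3) gives a regular 8-gon of circumradius 7 (constant along its height); Taking the intersection: at least one operand is absent at this height, so nothing remains; the 7.5×21.5 cube at (13.5, 12.5) contributes its full rectangle; Merging all regions: only the 7.5×21.5 cube at (13.5, 12.5) is present, so the union is just that shape — 1 connected region. The outline is a single polygon with 4 vertices. Extrusion per mm of travel: 0.4 × 0.24 / (π × 0.875²) = 0.039912. Accumulating E over each segment gives final E = 2.3149.

G0 X13.50 Y12.50 Z11.76
G1 X21.00 Y12.50 E0.2993
G1 X21.00 Y34.00 E1.1575
G1 X13.50 Y34.00 E1.4568
G1 X13.50 Y12.50 E2.3149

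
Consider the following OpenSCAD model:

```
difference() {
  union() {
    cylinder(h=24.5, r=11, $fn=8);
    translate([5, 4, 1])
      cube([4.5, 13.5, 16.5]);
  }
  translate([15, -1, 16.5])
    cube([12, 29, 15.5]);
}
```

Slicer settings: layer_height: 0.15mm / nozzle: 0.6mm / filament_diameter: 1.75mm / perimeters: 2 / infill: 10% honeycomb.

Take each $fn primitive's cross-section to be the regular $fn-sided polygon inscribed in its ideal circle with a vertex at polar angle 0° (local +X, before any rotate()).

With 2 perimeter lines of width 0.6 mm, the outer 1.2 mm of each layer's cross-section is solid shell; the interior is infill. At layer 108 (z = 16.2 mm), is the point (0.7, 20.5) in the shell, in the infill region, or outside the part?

outside

At z = 16.2 mm: the cylinder: section is a regular 8-gon, circumradius r=11; the cube at (5, 4) (footprint 4.5×13.5) is included at this height; Combining (union): the regions partially overlap (shared area 15.05 mm²), so overlapping operands fuse into one piece — 1 connected region; the cube at (15, -1) is absent (z outside [16.5, 32]); After the difference (first − rest): none of the subtracted shapes is present at this height, so the result so far is unchanged — 1 connected region. Overall, the cross-section is a single solid region. The nearest boundary edge runs (5.00, 8.93)→(5.00, 17.50); distance from the point to it = 5.24 mm. The point is not inside any of the regions above, so it lies outside the cross-section (5.24 mm from the nearest boundary).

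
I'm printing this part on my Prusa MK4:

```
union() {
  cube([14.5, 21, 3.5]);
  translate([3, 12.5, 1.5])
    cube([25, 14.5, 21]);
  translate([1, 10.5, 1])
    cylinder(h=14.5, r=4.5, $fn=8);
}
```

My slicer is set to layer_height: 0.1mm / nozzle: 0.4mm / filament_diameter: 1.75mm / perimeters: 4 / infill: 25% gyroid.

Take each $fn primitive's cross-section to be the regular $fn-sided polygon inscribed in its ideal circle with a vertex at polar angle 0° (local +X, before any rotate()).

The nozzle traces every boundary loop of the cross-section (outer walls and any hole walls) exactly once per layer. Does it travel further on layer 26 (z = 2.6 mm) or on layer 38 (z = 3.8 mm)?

layer 26 (z = 2.6 mm)

Layer 26 (z = 2.6): the 14.5×21 cube contributes its full rectangle (perimeter 71.00 mm); the 25×14.5 cube at (3, 12.5) contributes its full rectangle (perimeter 79.00 mm); the cylinder at (1, 10.5): section is a regular 8-gon, circumradius r=4.5 (perimeter = 2·8·4.500·sin(180°/8) = 27.55 mm); Combining (union): the regions partially overlap (shared area 134.97 mm²), so the edge portions inside another operand are dropped and the merged outline is re-measured after clipping — boundary = 113.44 mm. So its perimeter = 113.44 mm. Layer 38 (z = 3.8): the cube is not intersected at this z (z outside [0, 3.5]); the 25×14.5 cube at (3, 12.5) contributes its full rectangle (perimeter 79.00 mm); the r=4.5 cylinder at (1, 10.5) contributes a regular 8-gon of circumradius 4.5 (perimeter = 2·8·4.500·sin(180°/8) = 27.55 mm); Combining (union): the regions partially overlap (shared area 1.98 mm²), so the edge portions inside another operand are dropped and the merged outline is re-measured after clipping — boundary = 100.65 mm. So its perimeter = 100.65 mm. Layer 26 is larger (113.44 vs 100.65 mm).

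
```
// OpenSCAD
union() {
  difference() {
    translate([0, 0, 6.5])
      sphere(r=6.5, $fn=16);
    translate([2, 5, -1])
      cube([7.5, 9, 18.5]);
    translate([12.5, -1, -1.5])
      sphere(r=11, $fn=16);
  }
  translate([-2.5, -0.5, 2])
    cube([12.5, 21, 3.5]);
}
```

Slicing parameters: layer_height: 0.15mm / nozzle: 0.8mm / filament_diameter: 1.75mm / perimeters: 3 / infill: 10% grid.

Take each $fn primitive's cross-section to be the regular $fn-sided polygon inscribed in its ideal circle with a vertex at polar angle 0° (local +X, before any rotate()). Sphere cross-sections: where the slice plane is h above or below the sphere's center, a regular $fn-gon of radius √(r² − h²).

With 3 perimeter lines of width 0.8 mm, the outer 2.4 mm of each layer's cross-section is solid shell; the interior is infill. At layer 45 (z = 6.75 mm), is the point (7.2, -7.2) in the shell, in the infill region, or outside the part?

At z = 6.75 mm: the sphere: section is a regular 16-gon, circumradius = √(r²−h²) = √(6.5²−0.25²) = 6.495; the 7.5×9 cube at (2, 5) contributes its full rectangle; the r=11 sphere at (12.5, -1) slices to a regular 16-gon of circumradius 7.276 (√(r²−h²) with h=8.25 from center); Subtracting the remaining from the first: starting from the r=6.5 sphere, the 7.5×9 cube at (2, 5) partially overlaps it — only the 1.26 mm² overlap (of its 67.50 mm²) is removed, clipping the outline; the r=11 sphere at (12.5, -1) partially overlaps it — only the 3.71 mm² overlap (of its 162.07 mm²) is removed, clipping the outline — 1 connected region; the cube at (-2.5, -0.5) does not reach this height (z outside [2, 5.5]); Taking the union: only the result so far is present, so the union is just that shape — 1 connected region. Overall, the cross-section is a single solid region. The nearest boundary edge runs (5.63, -3.04)→(4.59, -4.59); distance from the point to it = 3.69 mm. The point is not inside any of the regions above, so it lies outside the cross-section (3.69 mm from the nearest boundary).

outside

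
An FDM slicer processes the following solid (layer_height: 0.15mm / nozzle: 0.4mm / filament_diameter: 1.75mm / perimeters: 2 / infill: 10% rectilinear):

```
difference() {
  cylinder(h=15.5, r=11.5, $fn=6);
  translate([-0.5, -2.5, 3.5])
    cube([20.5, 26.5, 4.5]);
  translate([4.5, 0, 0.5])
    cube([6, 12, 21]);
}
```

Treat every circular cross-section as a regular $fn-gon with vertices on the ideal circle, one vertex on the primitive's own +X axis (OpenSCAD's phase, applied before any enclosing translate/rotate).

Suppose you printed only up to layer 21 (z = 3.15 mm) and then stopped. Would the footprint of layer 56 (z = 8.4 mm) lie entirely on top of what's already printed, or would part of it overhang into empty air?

entirely on top

Compare the two slices. At z = 3.15: the cylinder: section is a regular 6-gon, circumradius r=11.5 (area = (6/2)·11.500²·sin(360°/6) = 343.60 mm²); the cube at (-0.5, -2.5) is not intersected at this z (z outside [3.5, 8]); the cube at (4.5, 0) is present — its section is the full 6×12 rectangle (area 72.00 mm²); After the difference (first − rest): starting from the r=11.5 cylinder (343.60 mm²), the 6×12 cube at (4.5, 0) partially overlaps it — only the 40.22 mm² overlap (of its 72.00 mm²) is removed, clipping the outline — area = 303.38 mm². At z = 8.4: the cylinder: section is a regular 6-gon, circumradius r=11.5 (area = (6/2)·11.500²·sin(360°/6) = 343.60 mm²); the cube at (-0.5, -2.5) is absent (z outside [3.5, 8]); the cube at (4.5, 0) (footprint 6×12) is included at this height (area 72.00 mm²); After the difference (first − rest): starting from the r=11.5 cylinder (343.60 mm²), the 6×12 cube at (4.5, 0) partially overlaps it — only the 40.22 mm² overlap (of its 72.00 mm²) is removed, clipping the outline — area = 303.38 mm². Checking containment: the cross-section at z = 8.4 is a subset of the cross-section at z = 3.15.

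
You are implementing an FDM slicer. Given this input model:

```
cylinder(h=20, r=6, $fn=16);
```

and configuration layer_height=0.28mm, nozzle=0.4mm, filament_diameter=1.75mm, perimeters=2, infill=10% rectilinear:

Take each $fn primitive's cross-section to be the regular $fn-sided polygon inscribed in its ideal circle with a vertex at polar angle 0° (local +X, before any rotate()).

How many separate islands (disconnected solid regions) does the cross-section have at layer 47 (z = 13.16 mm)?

1

At z = 13.16 mm: the cylinder: section is a regular 16-gon, circumradius r=6. Overall, the cross-section is a single solid region. Island count = 1.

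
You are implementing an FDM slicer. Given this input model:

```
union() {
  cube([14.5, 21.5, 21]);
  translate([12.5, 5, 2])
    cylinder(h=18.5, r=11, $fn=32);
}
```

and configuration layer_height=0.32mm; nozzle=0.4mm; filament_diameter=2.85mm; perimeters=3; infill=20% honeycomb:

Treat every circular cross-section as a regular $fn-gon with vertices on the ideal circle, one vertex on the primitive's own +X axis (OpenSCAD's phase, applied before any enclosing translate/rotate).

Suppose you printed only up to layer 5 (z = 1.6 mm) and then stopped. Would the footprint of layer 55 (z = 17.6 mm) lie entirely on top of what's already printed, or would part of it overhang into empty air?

Compare the two slices. At z = 1.6: the cube (footprint 14.5×21.5) is included at this height (area 311.75 mm²); the cylinder at (12.5, 5) is not intersected at this z (z outside [2, 20.5]); Combining (union): only the 14.5×21.5 cube is present, so the union is just that shape — area = 311.75 mm². At z = 17.6: the 14.5×21.5 cube contributes its full rectangle (area 311.75 mm²); the cylinder at (12.5, 5): section is a regular 32-gon, circumradius r=11 (area = (32/2)·11.000²·sin(360°/32) = 377.69 mm²); Combining (union): the regions partially overlap — summed areas 689.44 mm² minus the doubly-counted overlap 179.09 mm² gives 510.36 mm² — area = 510.36 mm². Checking containment: at z = 17.6 the cross-section extends beyond the z = 1.6 cross-section by about 198.61 mm².

part overhangs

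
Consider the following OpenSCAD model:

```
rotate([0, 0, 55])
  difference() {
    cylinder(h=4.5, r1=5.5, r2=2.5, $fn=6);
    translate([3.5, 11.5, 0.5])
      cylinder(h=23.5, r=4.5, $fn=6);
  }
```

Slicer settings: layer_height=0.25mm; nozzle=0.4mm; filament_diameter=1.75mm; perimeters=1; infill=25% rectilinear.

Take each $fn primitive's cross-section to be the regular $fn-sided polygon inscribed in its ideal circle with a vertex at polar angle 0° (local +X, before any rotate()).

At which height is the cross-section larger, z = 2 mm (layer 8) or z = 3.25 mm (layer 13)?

Layer 8 (z = 2): the cone (r1=5.5→r2=2.5) has section circumradius 4.167 here — a regular 6-gon (area = (6/2)·4.167²·sin(360°/6) = 45.11 mm²); the cylinder at (3.5, 11.5): section is a regular 6-gon, circumradius r=4.5 (area = (6/2)·4.500²·sin(360°/6) = 52.61 mm²); Subtracting the remaining from the first: starting from the cone (45.11 mm²), the r=4.5 cylinder at (3.5, 11.5) misses the remaining region (no effect) — area = 45.11 mm²; (whole slice rotated 55° about Z — lengths, areas and connectivity unchanged). So its area = 45.11 mm². Layer 13 (z = 3.25): the cone (r1=5.5→r2=2.5) has section circumradius 3.333 here — a regular 6-gon (area = (6/2)·3.333²·sin(360°/6) = 28.87 mm²); the cylinder at (3.5, 11.5): section is a regular 6-gon, circumradius r=4.5 (area = (6/2)·4.500²·sin(360°/6) = 52.61 mm²); Subtracting the remaining from the first: starting from the cone (28.87 mm²), the r=4.5 cylinder at (3.5, 11.5) misses the remaining region (no effect) — area = 28.87 mm²; (whole slice rotated 55° about Z — lengths, areas and connectivity unchanged). So its area = 28.87 mm². Layer 8 is larger (45.11 vs 28.87 mm²).

layer 8 (z = 2 mm)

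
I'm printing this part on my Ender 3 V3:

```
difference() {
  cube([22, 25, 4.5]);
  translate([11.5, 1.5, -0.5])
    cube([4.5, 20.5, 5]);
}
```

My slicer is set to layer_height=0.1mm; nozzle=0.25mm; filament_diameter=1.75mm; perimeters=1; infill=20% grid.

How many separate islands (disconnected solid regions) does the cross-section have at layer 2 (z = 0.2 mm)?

1

At z = 0.2 mm: the cube is present — its section is the full 22×25 rectangle; the 4.5×20.5 cube at (11.5, 1.5) contributes its full rectangle; Subtracting the remaining from the first: starting from the 22×25 cube, the 4.5×20.5 cube at (11.5, 1.5) lies wholly inside it (removes its full 92.25 mm² and its 50.00 mm outline becomes a hole wall) — 1 connected region with 1 hole. Overall, the cross-section is one region with 1 hole. Island count = 1.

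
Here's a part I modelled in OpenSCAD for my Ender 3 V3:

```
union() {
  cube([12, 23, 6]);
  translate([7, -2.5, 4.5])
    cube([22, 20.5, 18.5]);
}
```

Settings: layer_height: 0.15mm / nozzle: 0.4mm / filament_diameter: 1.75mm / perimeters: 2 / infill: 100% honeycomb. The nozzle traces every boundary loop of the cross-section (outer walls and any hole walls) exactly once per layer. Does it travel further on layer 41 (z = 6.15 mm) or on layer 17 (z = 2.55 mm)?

Layer 41 (z = 6.15): the cube does not reach this height (z outside [0, 6]); the cube at (7, -2.5) (footprint 22×20.5) is included at this height (perimeter 85.00 mm); Combining (union): only the 22×20.5 cube at (7, -2.5) is present, so the union is just that shape — boundary = 85.00 mm. So its perimeter = 85.00 mm. Layer 17 (z = 2.55): the 12×23 cube contributes its full rectangle (perimeter 70.00 mm); the cube at (7, -2.5) is absent (z outside [4.5, 23]); Combining (union): only the 12×23 cube is present, so the union is just that shape — boundary = 70.00 mm. So its perimeter = 70.00 mm. Layer 41 is larger (85.00 vs 70.00 mm).

layer 41 (z = 6.15 mm)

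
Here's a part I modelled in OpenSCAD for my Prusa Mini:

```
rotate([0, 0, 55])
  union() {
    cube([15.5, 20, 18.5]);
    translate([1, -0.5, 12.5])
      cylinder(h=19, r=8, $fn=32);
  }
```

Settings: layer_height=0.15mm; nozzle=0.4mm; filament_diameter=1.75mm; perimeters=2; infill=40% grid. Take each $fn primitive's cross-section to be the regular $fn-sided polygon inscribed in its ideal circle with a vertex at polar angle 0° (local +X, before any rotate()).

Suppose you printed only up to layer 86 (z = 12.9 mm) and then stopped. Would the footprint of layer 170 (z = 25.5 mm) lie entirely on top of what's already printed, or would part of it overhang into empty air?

Compare the two slices. At z = 12.9: the 15.5×20 cube contributes its full rectangle (area 310.00 mm²); the cylinder at (1, -0.5): section is a regular 32-gon, circumradius r=8 (area = (32/2)·8.000²·sin(360°/32) = 199.77 mm²); Merging all regions: the regions partially overlap — summed areas 509.77 mm² minus the doubly-counted overlap 53.41 mm² gives 456.37 mm² — area = 456.37 mm²; (whole slice rotated 55° about Z — lengths, areas and connectivity unchanged). At z = 25.5: the cube does not reach this height (z outside [0, 18.5]); the r=8 cylinder at (1, -0.5) contributes a regular 32-gon of circumradius 8 (area = (32/2)·8.000²·sin(360°/32) = 199.77 mm²); Merging all regions: only the r=8 cylinder at (1, -0.5) is present, so the union is just that shape — area = 199.77 mm²; (rotated 55° about Z; rotation is an isometry so areas/perimeters/island counts are preserved). Checking containment: the cross-section at z = 25.5 is a subset of the cross-section at z = 12.9.

entirely on top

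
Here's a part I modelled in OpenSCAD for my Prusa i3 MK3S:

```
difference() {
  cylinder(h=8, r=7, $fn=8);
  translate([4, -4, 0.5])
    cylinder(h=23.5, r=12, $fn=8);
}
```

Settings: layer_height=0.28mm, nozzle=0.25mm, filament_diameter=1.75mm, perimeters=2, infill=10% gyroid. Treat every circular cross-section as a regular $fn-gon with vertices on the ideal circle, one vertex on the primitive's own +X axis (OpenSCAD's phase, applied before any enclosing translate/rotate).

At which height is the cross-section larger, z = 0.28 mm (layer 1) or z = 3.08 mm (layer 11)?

layer 1 (z = 0.28 mm)

Layer 1 (z = 0.28): the cylinder: section is a regular 8-gon, circumradius r=7 (area = (8/2)·7.000²·sin(360°/8) = 138.59 mm²); the cylinder at (4, -4) does not reach this height (z outside [0.5, 24]); Taking the first minus the rest: none of the subtracted shapes is present at this height, so the r=7 cylinder is unchanged — area = 138.59 mm². So its area = 138.59 mm². Layer 11 (z = 3.08): the r=7 cylinder contributes a regular 8-gon of circumradius 7 (area = (8/2)·7.000²·sin(360°/8) = 138.59 mm²); the cylinder at (4, -4): section is a regular 8-gon, circumradius r=12 (area = (8/2)·12.000²·sin(360°/8) = 407.29 mm²); Subtracting the remaining from the first: starting from the r=7 cylinder (138.59 mm²), the r=12 cylinder at (4, -4) partially overlaps it — only the 131.87 mm² overlap (of its 407.29 mm²) is removed, clipping the outline — area = 6.72 mm². So its area = 6.72 mm². Layer 1 is larger (138.59 vs 6.72 mm²).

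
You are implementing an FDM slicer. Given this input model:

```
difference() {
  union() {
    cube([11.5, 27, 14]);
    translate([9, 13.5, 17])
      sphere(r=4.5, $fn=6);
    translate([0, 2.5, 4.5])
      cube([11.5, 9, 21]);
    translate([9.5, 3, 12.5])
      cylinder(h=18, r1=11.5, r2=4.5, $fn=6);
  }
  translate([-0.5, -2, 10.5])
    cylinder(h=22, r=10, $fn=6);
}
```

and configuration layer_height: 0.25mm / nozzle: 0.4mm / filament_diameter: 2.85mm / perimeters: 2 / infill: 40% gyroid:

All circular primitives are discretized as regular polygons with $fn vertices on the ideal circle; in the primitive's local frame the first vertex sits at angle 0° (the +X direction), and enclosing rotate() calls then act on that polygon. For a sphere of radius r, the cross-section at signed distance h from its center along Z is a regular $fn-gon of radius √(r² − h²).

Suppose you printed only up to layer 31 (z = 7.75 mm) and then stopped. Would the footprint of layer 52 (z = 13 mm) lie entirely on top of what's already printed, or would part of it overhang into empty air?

Compare the two slices. At z = 7.75: the cube is present — its section is the full 11.5×27 rectangle (area 310.50 mm²); the sphere at (9, 13.5) is absent (|z−center|=9.250 > r=4.5); the cube at (0, 2.5) (footprint 11.5×9) is included at this height (area 103.50 mm²); the cone at (9.5, 3) does not reach this height (z outside [12.5, 30.5]); Merging all regions: the 11.5×9 cube at (0, 2.5) lies entirely inside the 11.5×27 cube, so the union is just the 11.5×27 cube — area = 310.50 mm²; the cylinder at (-0.5, -2) is absent (z outside [10.5, 32.5]); Taking the first minus the rest: none of the subtracted shapes is present at this height, so that combined region is unchanged — area = 310.50 mm². At z = 13: the cube is present — its section is the full 11.5×27 rectangle (area 310.50 mm²); the sphere at (9, 13.5): section is a regular 6-gon, circumradius = √(r²−h²) = √(4.5²−4²) = 2.062 (area = (6/2)·2.062²·sin(360°/6) = 11.04 mm²); the cube at (0, 2.5) is present — its section is the full 11.5×9 rectangle (area 103.50 mm²); the cone at (9.5, 3) contributes a regular 6-gon of circumradius 11.306 (interpolated between r1=11.5 and r2=4.5 at t=0.028) (area = (6/2)·11.306²·sin(360°/6) = 332.07 mm²); Combining (union): the regions partially overlap — summed areas 757.12 mm² minus the doubly-counted overlap 248.82 mm² gives 508.30 mm² — area = 508.30 mm²; the r=10 cylinder at (-0.5, -2) gives a regular 6-gon of circumradius 10 (constant along its height) (area = (6/2)·10.000²·sin(360°/6) = 259.81 mm²); Subtracting the remaining from the first: starting from that combined region (508.30 mm²), the r=10 cylinder at (-0.5, -2) partially overlaps it — only the 92.34 mm² overlap (of its 259.81 mm²) is removed, clipping the outline — area = 415.96 mm². Checking containment: at z = 13 the cross-section extends beyond the z = 7.75 cross-section by about 148.24 mm².

part overhangs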